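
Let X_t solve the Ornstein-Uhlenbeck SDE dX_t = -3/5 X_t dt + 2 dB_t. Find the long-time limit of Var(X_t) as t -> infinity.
lim Var(X_t) = 10/3

The OU SDE dX = -theta X dt + sigma dB admits the integrating factor exp(theta t): d(exp(theta t) X_t) = sigma exp(theta t) dB_t. Integrating from 0 to t gives X_t = x_0 * exp(-theta t) + sigma * int_0^t exp(-theta (t-s)) dB_s for any initial x_0. The Itô integral has variance (by the Itô isometry) sigma^2 * int_0^t exp(-2 theta (t - s)) ds = sigma^2 * (1 - exp(-2 theta t)) / (2 theta), independent of x_0.
With theta = 3/5, sigma = 2:
  Var(X_t) = (2)^2 * (1 - exp(-2*3/5 t)) / (2 * 3/5) = 10/3 - 10*exp(-6*t/5)/3.
As t -> infinity, exp(-2*3/5 t) -> 0, so the stationary variance is sigma^2 / (2 theta) = 10/3.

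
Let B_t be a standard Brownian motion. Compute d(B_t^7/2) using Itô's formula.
d(B_t^7/2) = (21*B_t^5/2) dt + (7*B_t^6/2) dB_t

Itô's formula for f(B_t) gives d f(B_t) = f'(B_t) dB_t + (1/2) f''(B_t) dt. Compute derivatives of f(x) = x^7/2:
  f'(x)  = 7*x^6/2
  f''(x) = 21*x^5
Substitute x = B_t and multiply the f'' term by 1/2:
  drift     = (1/2) * (21*x^5) evaluated at B_t = 21*B_t^5/2
  diffusion = (7*x^6/2) evaluated at B_t = 7*B_t^6/2
Therefore d(B_t^7/2) = (21*B_t^5/2) dt + (7*B_t^6/2) dB_t.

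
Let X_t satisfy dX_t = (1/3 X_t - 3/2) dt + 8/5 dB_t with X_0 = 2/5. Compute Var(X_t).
Var(X_t) = 96*exp(2*t/3)/25 - 96/25

The variance V(t) = Var(X_t) satisfies V'(t) = 2 a V(t) + c^2 with V(0) = 0 (drift coefficient is linear in X, diffusion is constant). With a = 1/3, c = 8/5, the solution is
  V(t) = (c^2 / (2 a)) * (exp(2 a t) - 1)
       = ((8/5)^2 / (2*(1/3))) * (exp((2/3) t) - 1)
       = 96*exp(2*t/3)/25 - 96/25.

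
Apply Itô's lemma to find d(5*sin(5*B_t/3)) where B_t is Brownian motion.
d(5*sin(5*B_t/3)) = (-125*sin(5*B_t/3)/18) dt + (25*cos(5*B_t/3)/3) dB_t

Itô's formula for f(B_t) gives d f(B_t) = f'(B_t) dB_t + (1/2) f''(B_t) dt. Compute derivatives of f(x) = 5*sin(5*x/3):
  f'(x)  = 25*cos(5*x/3)/3
  f''(x) = -125*sin(5*x/3)/9
Substitute x = B_t and multiply the f'' term by 1/2:
  drift     = (1/2) * (-125*sin(5*x/3)/9) evaluated at B_t = -125*sin(5*B_t/3)/18
  diffusion = (25*cos(5*x/3)/3) evaluated at B_t = 25*cos(5*B_t/3)/3
Therefore d(5*sin(5*B_t/3)) = (-125*sin(5*B_t/3)/18) dt + (25*cos(5*B_t/3)/3) dB_t.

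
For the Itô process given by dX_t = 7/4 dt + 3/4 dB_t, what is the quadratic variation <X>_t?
<X>_t = 9*t/16

For an Itô process dX_t = a(t) dt + b(t) dB_t, the quadratic variation is <X>_t = int_0^t b(s)^2 ds (the drift term does not contribute). Here b(s) = 3/4, so
  b(s)^2 = 9/16.
Integrating from 0 to t:
  <X>_t = int_0^t (9/16) ds = 9*t/16.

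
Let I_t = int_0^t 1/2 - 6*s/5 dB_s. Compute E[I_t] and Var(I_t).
E[I_t] = 0; Var(I_t) = t*(48*t^2 - 60*t + 25)/100

The Itô integral of a deterministic integrand f(s) has mean 0 because each increment f(s) * (B_{s+ds} - B_s) has mean 0. By the Itô isometry:
  Var( int_0^t f(s) dB_s ) = E[ (int_0^t f(s) dB_s)^2 ] = int_0^t f(s)^2 ds.
Here f(s) = 1/2 - 6*s/5, so f(s)^2 = (12*s - 5)^2/100. Integrate:
  int_0^t ((12*s - 5)^2/100) ds = t*(48*t^2 - 60*t + 25)/100.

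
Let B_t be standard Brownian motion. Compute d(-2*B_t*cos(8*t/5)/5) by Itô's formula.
d(-2*B_t*cos(8*t/5)/5) = (16*B_t*sin(8*t/5)/25) dt + (-2*cos(8*t/5)/5) dB_t

Itô's formula for f(t, x): d f(t, B_t) = (f_t + (1/2) f_xx) dt + f_x dB_t. Compute partials of f(t, x) = -2*x*cos(8*t/5)/5:
  f_t(t,x)  = 16*x*sin(8*t/5)/25
  f_x(t,x)  = -2*cos(8*t/5)/5
  f_xx(t,x) = 0
Assemble drift = f_t + (1/2) f_xx = 16*x*sin(8*t/5)/25 and diffusion = f_x = -2*cos(8*t/5)/5. Substituting x = B_t:
  d(-2*B_t*cos(8*t/5)/5) = (16*B_t*sin(8*t/5)/25) dt + (-2*cos(8*t/5)/5) dB_t.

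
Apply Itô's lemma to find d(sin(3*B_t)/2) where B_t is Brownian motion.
d(sin(3*B_t)/2) = (-9*sin(3*B_t)/4) dt + (3*cos(3*B_t)/2) dB_t

Itô's formula for f(B_t) gives d f(B_t) = f'(B_t) dB_t + (1/2) f''(B_t) dt. Compute derivatives of f(x) = sin(3*x)/2:
  f'(x)  = 3*cos(3*x)/2
  f''(x) = -9*sin(3*x)/2
Substitute x = B_t and multiply the f'' term by 1/2:
  drift     = (1/2) * (-9*sin(3*x)/2) evaluated at B_t = -9*sin(3*B_t)/4
  diffusion = (3*cos(3*x)/2) evaluated at B_t = 3*cos(3*B_t)/2
Therefore d(sin(3*B_t)/2) = (-9*sin(3*B_t)/4) dt + (3*cos(3*B_t)/2) dB_t.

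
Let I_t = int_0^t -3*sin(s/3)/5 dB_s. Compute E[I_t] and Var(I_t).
E[I_t] = 0; Var(I_t) = 9*t/50 - 27*sin(2*t/3)/100

The Itô integral of a deterministic integrand f(s) has mean 0 because each increment f(s) * (B_{s+ds} - B_s) has mean 0. By the Itô isometry:
  Var( int_0^t f(s) dB_s ) = E[ (int_0^t f(s) dB_s)^2 ] = int_0^t f(s)^2 ds.
Here f(s) = -3*sin(s/3)/5, so f(s)^2 = 9*sin(s/3)^2/25. Integrate:
  int_0^t (9*sin(s/3)^2/25) ds = 9*t/50 - 27*sin(2*t/3)/100.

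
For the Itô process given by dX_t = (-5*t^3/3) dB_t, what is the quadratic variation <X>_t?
<X>_t = 25*t^7/63

For an Itô process dX_t = a(t) dt + b(t) dB_t, the quadratic variation is <X>_t = int_0^t b(s)^2 ds (the drift term does not contribute). Here b(s) = -5*s^3/3, so
  b(s)^2 = 25*s^6/9.
Integrating from 0 to t:
  <X>_t = int_0^t (25*s^6/9) ds = 25*t^7/63.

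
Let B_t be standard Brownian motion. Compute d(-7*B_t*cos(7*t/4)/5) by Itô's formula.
d(-7*B_t*cos(7*t/4)/5) = (49*B_t*sin(7*t/4)/20) dt + (-7*cos(7*t/4)/5) dB_t

Itô's formula for f(t, x): d f(t, B_t) = (f_t + (1/2) f_xx) dt + f_x dB_t. Compute partials of f(t, x) = -7*x*cos(7*t/4)/5:
  f_t(t,x)  = 49*x*sin(7*t/4)/20
  f_x(t,x)  = -7*cos(7*t/4)/5
  f_xx(t,x) = 0
Assemble drift = f_t + (1/2) f_xx = 49*x*sin(7*t/4)/20 and diffusion = f_x = -7*cos(7*t/4)/5. Substituting x = B_t:
  d(-7*B_t*cos(7*t/4)/5) = (49*B_t*sin(7*t/4)/20) dt + (-7*cos(7*t/4)/5) dB_t.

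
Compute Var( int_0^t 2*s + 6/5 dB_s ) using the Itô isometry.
Var = 4*t*(25*t^2 + 45*t + 27)/75

The Itô integral of a deterministic integrand f(s) has mean 0 because each increment f(s) * (B_{s+ds} - B_s) has mean 0. By the Itô isometry:
  Var( int_0^t f(s) dB_s ) = E[ (int_0^t f(s) dB_s)^2 ] = int_0^t f(s)^2 ds.
Here f(s) = 2*s + 6/5, so f(s)^2 = 4*(5*s + 3)^2/25. Integrate:
  int_0^t (4*(5*s + 3)^2/25) ds = 4*t*(25*t^2 + 45*t + 27)/75.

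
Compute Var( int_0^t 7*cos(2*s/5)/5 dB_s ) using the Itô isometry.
Var = 49*t/50 + 49*sin(4*t/5)/40

The Itô integral of a deterministic integrand f(s) has mean 0 because each increment f(s) * (B_{s+ds} - B_s) has mean 0. By the Itô isometry:
  Var( int_0^t f(s) dB_s ) = E[ (int_0^t f(s) dB_s)^2 ] = int_0^t f(s)^2 ds.
Here f(s) = 7*cos(2*s/5)/5, so f(s)^2 = 49*cos(2*s/5)^2/25. Integrate:
  int_0^t (49*cos(2*s/5)^2/25) ds = 49*t/50 + 49*sin(4*t/5)/40.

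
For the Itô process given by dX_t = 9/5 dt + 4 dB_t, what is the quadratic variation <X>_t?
<X>_t = 16*t

For an Itô process dX_t = a(t) dt + b(t) dB_t, the quadratic variation is <X>_t = int_0^t b(s)^2 ds (the drift term does not contribute). Here b(s) = 4, so
  b(s)^2 = 16.
Integrating from 0 to t:
  <X>_t = int_0^t (16) ds = 16*t.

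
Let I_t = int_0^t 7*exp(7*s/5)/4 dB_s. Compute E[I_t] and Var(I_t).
E[I_t] = 0; Var(I_t) = 35*exp(14*t/5)/32 - 35/32

The Itô integral of a deterministic integrand f(s) has mean 0 because each increment f(s) * (B_{s+ds} - B_s) has mean 0. By the Itô isometry:
  Var( int_0^t f(s) dB_s ) = E[ (int_0^t f(s) dB_s)^2 ] = int_0^t f(s)^2 ds.
Here f(s) = 7*exp(7*s/5)/4, so f(s)^2 = 49*exp(14*s/5)/16. Integrate:
  int_0^t (49*exp(14*s/5)/16) ds = 35*exp(14*t/5)/32 - 35/32.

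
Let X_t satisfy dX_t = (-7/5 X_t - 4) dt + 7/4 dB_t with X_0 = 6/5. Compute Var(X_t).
Var(X_t) = 35/32 - 35*exp(-14*t/5)/32

The variance V(t) = Var(X_t) satisfies V'(t) = 2 a V(t) + c^2 with V(0) = 0 (drift coefficient is linear in X, diffusion is constant). With a = -7/5, c = 7/4, the solution is
  V(t) = (c^2 / (2 a)) * (exp(2 a t) - 1)
       = ((7/4)^2 / (2*(-7/5))) * (exp((-14/5) t) - 1)
       = 35/32 - 35*exp(-14*t/5)/32.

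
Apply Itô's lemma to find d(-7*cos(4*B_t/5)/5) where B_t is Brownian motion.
d(-7*cos(4*B_t/5)/5) = (56*cos(4*B_t/5)/125) dt + (28*sin(4*B_t/5)/25) dB_t

Itô's formula for f(B_t) gives d f(B_t) = f'(B_t) dB_t + (1/2) f''(B_t) dt. Compute derivatives of f(x) = -7*cos(4*x/5)/5:
  f'(x)  = 28*sin(4*x/5)/25
  f''(x) = 112*cos(4*x/5)/125
Substitute x = B_t and multiply the f'' term by 1/2:
  drift     = (1/2) * (112*cos(4*x/5)/125) evaluated at B_t = 56*cos(4*B_t/5)/125
  diffusion = (28*sin(4*x/5)/25) evaluated at B_t = 28*sin(4*B_t/5)/25
Therefore d(-7*cos(4*B_t/5)/5) = (56*cos(4*B_t/5)/125) dt + (28*sin(4*B_t/5)/25) dB_t.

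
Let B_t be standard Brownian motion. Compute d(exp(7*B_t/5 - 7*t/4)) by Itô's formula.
d(exp(7*B_t/5 - 7*t/4)) = (-77*exp(7*B_t/5 - 7*t/4)/100) dt + (7*exp(7*B_t/5 - 7*t/4)/5) dB_t

Itô's formula for f(t, x): d f(t, B_t) = (f_t + (1/2) f_xx) dt + f_x dB_t. Compute partials of f(t, x) = exp(-7*t/4 + 7*x/5):
  f_t(t,x)  = -7*exp(-7*t/4 + 7*x/5)/4
  f_x(t,x)  = 7*exp(-7*t/4 + 7*x/5)/5
  f_xx(t,x) = 49*exp(-7*t/4 + 7*x/5)/25
Assemble drift = f_t + (1/2) f_xx = -77*exp(-7*t/4 + 7*x/5)/100 and diffusion = f_x = 7*exp(-7*t/4 + 7*x/5)/5. Substituting x = B_t:
  d(exp(7*B_t/5 - 7*t/4)) = (-77*exp(7*B_t/5 - 7*t/4)/100) dt + (7*exp(7*B_t/5 - 7*t/4)/5) dB_t.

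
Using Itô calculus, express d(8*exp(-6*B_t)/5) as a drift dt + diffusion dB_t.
d(8*exp(-6*B_t)/5) = (144*exp(-6*B_t)/5) dt + (-48*exp(-6*B_t)/5) dB_t

Itô's formula for f(B_t) gives d f(B_t) = f'(B_t) dB_t + (1/2) f''(B_t) dt. Compute derivatives of f(x) = 8*exp(-6*x)/5:
  f'(x)  = -48*exp(-6*x)/5
  f''(x) = 288*exp(-6*x)/5
Substitute x = B_t and multiply the f'' term by 1/2:
  drift     = (1/2) * (288*exp(-6*x)/5) evaluated at B_t = 144*exp(-6*B_t)/5
  diffusion = (-48*exp(-6*x)/5) evaluated at B_t = -48*exp(-6*B_t)/5
Therefore d(8*exp(-6*B_t)/5) = (144*exp(-6*B_t)/5) dt + (-48*exp(-6*B_t)/5) dB_t.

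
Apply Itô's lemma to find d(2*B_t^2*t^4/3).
d(2*B_t^2*t^4/3) = (2*t^3*(4*B_t^2 + t)/3) dt + (4*B_t*t^4/3) dB_t

Itô's formula for f(t, x): d f(t, B_t) = (f_t + (1/2) f_xx) dt + f_x dB_t. Compute partials of f(t, x) = 2*t^4*x^2/3:
  f_t(t,x)  = 8*t^3*x^2/3
  f_x(t,x)  = 4*t^4*x/3
  f_xx(t,x) = 4*t^4/3
Assemble drift = f_t + (1/2) f_xx = 2*t^3*(t + 4*x^2)/3 and diffusion = f_x = 4*t^4*x/3. Substituting x = B_t:
  d(2*B_t^2*t^4/3) = (2*t^3*(4*B_t^2 + t)/3) dt + (4*B_t*t^4/3) dB_t.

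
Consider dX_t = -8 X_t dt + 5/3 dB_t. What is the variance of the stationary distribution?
lim Var(X_t) = 25/144

The OU SDE dX = -theta X dt + sigma dB admits the integrating factor exp(theta t): d(exp(theta t) X_t) = sigma exp(theta t) dB_t. Integrating from 0 to t gives X_t = x_0 * exp(-theta t) + sigma * int_0^t exp(-theta (t-s)) dB_s for any initial x_0. The Itô integral has variance (by the Itô isometry) sigma^2 * int_0^t exp(-2 theta (t - s)) ds = sigma^2 * (1 - exp(-2 theta t)) / (2 theta), independent of x_0.
With theta = 8, sigma = 5/3:
  Var(X_t) = (5/3)^2 * (1 - exp(-2*8 t)) / (2 * 8) = 25/144 - 25*exp(-16*t)/144.
As t -> infinity, exp(-2*8 t) -> 0, so the stationary variance is sigma^2 / (2 theta) = 25/144.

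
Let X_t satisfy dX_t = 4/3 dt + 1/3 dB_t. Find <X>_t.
<X>_t = t/9

For an Itô process dX_t = a(t) dt + b(t) dB_t, the quadratic variation is <X>_t = int_0^t b(s)^2 ds (the drift term does not contribute). Here b(s) = 1/3, so
  b(s)^2 = 1/9.
Integrating from 0 to t:
  <X>_t = int_0^t (1/9) ds = t/9.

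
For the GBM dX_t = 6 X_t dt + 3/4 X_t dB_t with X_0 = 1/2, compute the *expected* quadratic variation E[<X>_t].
E[<X>_t] = 3*exp(201*t/16)/268 - 3/268

<X>_t = int_0^t ((3/4) * X_s)^2 ds. Taking expectation inside the integral: E[<X>_t] = (3/4)^2 * int_0^t E[X_s^2] ds. For GBM, E[X_s^2] = x_0^2 * exp((2 mu + sigma^2) s). Integrating:
  E[<X>_t] = (3/4)^2 * (1/2)^2 * (exp((2*6 + (3/4)^2) t) - 1) / (2*6 + (3/4)^2)
           = (3/4)^2 * (1/2)^2 * (exp((201/16) t) - 1) / (201/16) = 3*exp(201*t/16)/268 - 3/268.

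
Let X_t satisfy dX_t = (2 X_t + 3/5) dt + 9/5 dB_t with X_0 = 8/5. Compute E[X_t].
E[X_t] = 19*exp(2*t)/10 - 3/10

Taking expectations and using E[dB_t] = 0, the mean m(t) = E[X_t] satisfies the ODE m'(t) = a m(t) + b with m(0) = x_0. With a = 2, b = 3/5, x_0 = 8/5, the solution is
  m(t) = x_0 * exp(a t) + (b/a) * (exp(a t) - 1)
       = (8/5) * exp(2 t) + ((3/5)/2) * (exp(2 t) - 1)
       = 19*exp(2*t)/10 - 3/10.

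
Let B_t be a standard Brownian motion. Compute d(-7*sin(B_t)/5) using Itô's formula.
d(-7*sin(B_t)/5) = (7*sin(B_t)/10) dt + (-7*cos(B_t)/5) dB_t

Itô's formula for f(B_t) gives d f(B_t) = f'(B_t) dB_t + (1/2) f''(B_t) dt. Compute derivatives of f(x) = -7*sin(x)/5:
  f'(x)  = -7*cos(x)/5
  f''(x) = 7*sin(x)/5
Substitute x = B_t and multiply the f'' term by 1/2:
  drift     = (1/2) * (7*sin(x)/5) evaluated at B_t = 7*sin(B_t)/10
  diffusion = (-7*cos(x)/5) evaluated at B_t = -7*cos(B_t)/5
Therefore d(-7*sin(B_t)/5) = (7*sin(B_t)/10) dt + (-7*cos(B_t)/5) dB_t.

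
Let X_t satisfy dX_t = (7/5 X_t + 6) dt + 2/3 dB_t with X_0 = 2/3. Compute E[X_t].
E[X_t] = 104*exp(7*t/5)/21 - 30/7

Taking expectations and using E[dB_t] = 0, the mean m(t) = E[X_t] satisfies the ODE m'(t) = a m(t) + b with m(0) = x_0. With a = 7/5, b = 6, x_0 = 2/3, the solution is
  m(t) = x_0 * exp(a t) + (b/a) * (exp(a t) - 1)
       = (2/3) * exp((7/5) t) + (6/(7/5)) * (exp((7/5) t) - 1)
       = 104*exp(7*t/5)/21 - 30/7.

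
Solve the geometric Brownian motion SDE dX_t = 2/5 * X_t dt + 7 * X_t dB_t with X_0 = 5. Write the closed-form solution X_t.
X_t = 5 * exp((-241/10) * t + (7) * B_t)

For GBM dX = mu X dt + sigma X dB with X_0 = x_0, apply Itô to Y = log X: dY = (mu - sigma^2/2) dt + sigma dB, so Y_t = log(x_0) + (mu - sigma^2/2) t + sigma B_t and hence X_t = x_0 * exp((mu - sigma^2/2) t + sigma B_t).
With mu = 2/5, sigma = 7, x_0 = 5, this gives:
  X_t = 5 * exp((-241/10) * t + (7) * B_t).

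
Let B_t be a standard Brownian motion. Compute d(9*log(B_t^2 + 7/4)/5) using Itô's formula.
d(9*log(B_t^2 + 7/4)/5) = (36*(7 - 4*B_t^2)/(5*(4*B_t^2 + 7)^2)) dt + (72*B_t/(5*(4*B_t^2 + 7))) dB_t

Itô's formula for f(B_t) gives d f(B_t) = f'(B_t) dB_t + (1/2) f''(B_t) dt. Compute derivatives of f(x) = 9*log(x^2 + 7/4)/5:
  f'(x)  = 72*x/(5*(4*x^2 + 7))
  f''(x) = 72*(7 - 4*x^2)/(5*(4*x^2 + 7)^2)
Substitute x = B_t and multiply the f'' term by 1/2:
  drift     = (1/2) * (72*(7 - 4*x^2)/(5*(4*x^2 + 7)^2)) evaluated at B_t = 36*(7 - 4*B_t^2)/(5*(4*B_t^2 + 7)^2)
  diffusion = (72*x/(5*(4*x^2 + 7))) evaluated at B_t = 72*B_t/(5*(4*B_t^2 + 7))
Therefore d(9*log(B_t^2 + 7/4)/5) = (36*(7 - 4*B_t^2)/(5*(4*B_t^2 + 7)^2)) dt + (72*B_t/(5*(4*B_t^2 + 7))) dB_t.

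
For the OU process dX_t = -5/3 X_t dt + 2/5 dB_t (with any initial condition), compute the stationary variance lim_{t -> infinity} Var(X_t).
lim Var(X_t) = 6/125

The OU SDE dX = -theta X dt + sigma dB admits the integrating factor exp(theta t): d(exp(theta t) X_t) = sigma exp(theta t) dB_t. Integrating from 0 to t gives X_t = x_0 * exp(-theta t) + sigma * int_0^t exp(-theta (t-s)) dB_s for any initial x_0. The Itô integral has variance (by the Itô isometry) sigma^2 * int_0^t exp(-2 theta (t - s)) ds = sigma^2 * (1 - exp(-2 theta t)) / (2 theta), independent of x_0.
With theta = 5/3, sigma = 2/5:
  Var(X_t) = (2/5)^2 * (1 - exp(-2*5/3 t)) / (2 * 5/3) = 6/125 - 6*exp(-10*t/3)/125.
As t -> infinity, exp(-2*5/3 t) -> 0, so the stationary variance is sigma^2 / (2 theta) = 6/125.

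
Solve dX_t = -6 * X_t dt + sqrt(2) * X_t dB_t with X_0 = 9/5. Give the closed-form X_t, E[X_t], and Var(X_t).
X_t = 9/5 * exp((-7) t + (sqrt(2)) B_t); E[X_t] = 9*exp(-6*t)/5; Var(X_t) = (81*exp(2*t) - 81)*exp(-12*t)/25

For GBM dX = mu X dt + sigma X dB with X_0 = x_0, apply Itô to Y = log X: dY = (mu - sigma^2/2) dt + sigma dB, so Y_t = log(x_0) + (mu - sigma^2/2) t + sigma B_t and hence X_t = x_0 * exp((mu - sigma^2/2) t + sigma B_t).
With mu = -6, sigma = sqrt(2), x_0 = 9/5, this gives:
  X_t = 9/5 * exp((-7) * t + (sqrt(2)) * B_t).
Since sigma*B_t ~ Normal(0, sigma^2 t), E[exp(sigma*B_t)] = exp(sigma^2 t / 2); so E[X_t] = x_0 * exp((mu - sigma^2/2) t) * exp(sigma^2 t / 2) = x_0 * exp(mu t) = 9*exp(-6*t)/5.
Var(X_t) = E[X_t^2] - (E[X_t])^2 = x_0^2 * exp(2 mu t) * (exp(sigma^2 t) - 1) = (81*exp(2*t) - 81)*exp(-12*t)/25.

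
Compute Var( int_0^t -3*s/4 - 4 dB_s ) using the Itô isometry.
Var = t*(3*t^2 + 48*t + 256)/16

The Itô integral of a deterministic integrand f(s) has mean 0 because each increment f(s) * (B_{s+ds} - B_s) has mean 0. By the Itô isometry:
  Var( int_0^t f(s) dB_s ) = E[ (int_0^t f(s) dB_s)^2 ] = int_0^t f(s)^2 ds.
Here f(s) = -3*s/4 - 4, so f(s)^2 = (3*s + 16)^2/16. Integrate:
  int_0^t ((3*s + 16)^2/16) ds = t*(3*t^2 + 48*t + 256)/16.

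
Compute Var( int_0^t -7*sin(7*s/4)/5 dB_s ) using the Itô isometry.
Var = 49*t/50 - 7*sin(7*t/2)/25

The Itô integral of a deterministic integrand f(s) has mean 0 because each increment f(s) * (B_{s+ds} - B_s) has mean 0. By the Itô isometry:
  Var( int_0^t f(s) dB_s ) = E[ (int_0^t f(s) dB_s)^2 ] = int_0^t f(s)^2 ds.
Here f(s) = -7*sin(7*s/4)/5, so f(s)^2 = 49*sin(7*s/4)^2/25. Integrate:
  int_0^t (49*sin(7*s/4)^2/25) ds = 49*t/50 - 7*sin(7*t/2)/25.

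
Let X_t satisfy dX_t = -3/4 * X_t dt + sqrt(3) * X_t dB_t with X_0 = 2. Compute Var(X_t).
Var(X_t) = 8*sinh(3*t/2)

For GBM dX = mu X dt + sigma X dB with X_0 = x_0, apply Itô to Y = log X: dY = (mu - sigma^2/2) dt + sigma dB, so Y_t = log(x_0) + (mu - sigma^2/2) t + sigma B_t and hence X_t = x_0 * exp((mu - sigma^2/2) t + sigma B_t).
With mu = -3/4, sigma = sqrt(3), x_0 = 2, this gives:
  X_t = 2 * exp((-9/4) * t + (sqrt(3)) * B_t).
Since sigma*B_t ~ Normal(0, sigma^2 t), E[exp(sigma*B_t)] = exp(sigma^2 t / 2); so E[X_t] = x_0 * exp((mu - sigma^2/2) t) * exp(sigma^2 t / 2) = x_0 * exp(mu t) = 2*exp(-3*t/4).
Var(X_t) = E[X_t^2] - (E[X_t])^2 = x_0^2 * exp(2 mu t) * (exp(sigma^2 t) - 1) = 8*sinh(3*t/2).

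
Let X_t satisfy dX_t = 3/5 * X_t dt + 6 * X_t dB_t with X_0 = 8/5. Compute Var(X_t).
Var(X_t) = 64*(exp(36*t) - 1)*exp(6*t/5)/25

For GBM dX = mu X dt + sigma X dB with X_0 = x_0, apply Itô to Y = log X: dY = (mu - sigma^2/2) dt + sigma dB, so Y_t = log(x_0) + (mu - sigma^2/2) t + sigma B_t and hence X_t = x_0 * exp((mu - sigma^2/2) t + sigma B_t).
With mu = 3/5, sigma = 6, x_0 = 8/5, this gives:
  X_t = 8/5 * exp((-87/5) * t + (6) * B_t).
Since sigma*B_t ~ Normal(0, sigma^2 t), E[exp(sigma*B_t)] = exp(sigma^2 t / 2); so E[X_t] = x_0 * exp((mu - sigma^2/2) t) * exp(sigma^2 t / 2) = x_0 * exp(mu t) = 8*exp(3*t/5)/5.
Var(X_t) = E[X_t^2] - (E[X_t])^2 = x_0^2 * exp(2 mu t) * (exp(sigma^2 t) - 1) = 64*(exp(36*t) - 1)*exp(6*t/5)/25.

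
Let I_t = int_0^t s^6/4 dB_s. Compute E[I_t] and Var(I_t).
E[I_t] = 0; Var(I_t) = t^13/208

The Itô integral of a deterministic integrand f(s) has mean 0 because each increment f(s) * (B_{s+ds} - B_s) has mean 0. By the Itô isometry:
  Var( int_0^t f(s) dB_s ) = E[ (int_0^t f(s) dB_s)^2 ] = int_0^t f(s)^2 ds.
Here f(s) = s^6/4, so f(s)^2 = s^12/16. Integrate:
  int_0^t (s^12/16) ds = t^13/208.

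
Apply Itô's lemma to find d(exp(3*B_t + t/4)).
d(exp(3*B_t + t/4)) = (19*exp(3*B_t + t/4)/4) dt + (3*exp(3*B_t + t/4)) dB_t

Itô's formula for f(t, x): d f(t, B_t) = (f_t + (1/2) f_xx) dt + f_x dB_t. Compute partials of f(t, x) = exp(t/4 + 3*x):
  f_t(t,x)  = exp(t/4 + 3*x)/4
  f_x(t,x)  = 3*exp(t/4 + 3*x)
  f_xx(t,x) = 9*exp(t/4 + 3*x)
Assemble drift = f_t + (1/2) f_xx = 19*exp(t/4 + 3*x)/4 and diffusion = f_x = 3*exp(t/4 + 3*x). Substituting x = B_t:
  d(exp(3*B_t + t/4)) = (19*exp(3*B_t + t/4)/4) dt + (3*exp(3*B_t + t/4)) dB_t.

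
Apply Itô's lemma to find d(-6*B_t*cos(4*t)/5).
d(-6*B_t*cos(4*t)/5) = (24*B_t*sin(4*t)/5) dt + (-6*cos(4*t)/5) dB_t

Itô's formula for f(t, x): d f(t, B_t) = (f_t + (1/2) f_xx) dt + f_x dB_t. Compute partials of f(t, x) = -6*x*cos(4*t)/5:
  f_t(t,x)  = 24*x*sin(4*t)/5
  f_x(t,x)  = -6*cos(4*t)/5
  f_xx(t,x) = 0
Assemble drift = f_t + (1/2) f_xx = 24*x*sin(4*t)/5 and diffusion = f_x = -6*cos(4*t)/5. Substituting x = B_t:
  d(-6*B_t*cos(4*t)/5) = (24*B_t*sin(4*t)/5) dt + (-6*cos(4*t)/5) dB_t.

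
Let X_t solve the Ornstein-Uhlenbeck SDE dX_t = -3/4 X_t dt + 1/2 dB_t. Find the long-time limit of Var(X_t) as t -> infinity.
lim Var(X_t) = 1/6

The OU SDE dX = -theta X dt + sigma dB admits the integrating factor exp(theta t): d(exp(theta t) X_t) = sigma exp(theta t) dB_t. Integrating from 0 to t gives X_t = x_0 * exp(-theta t) + sigma * int_0^t exp(-theta (t-s)) dB_s for any initial x_0. The Itô integral has variance (by the Itô isometry) sigma^2 * int_0^t exp(-2 theta (t - s)) ds = sigma^2 * (1 - exp(-2 theta t)) / (2 theta), independent of x_0.
With theta = 3/4, sigma = 1/2:
  Var(X_t) = (1/2)^2 * (1 - exp(-2*3/4 t)) / (2 * 3/4) = 1/6 - exp(-3*t/2)/6.
As t -> infinity, exp(-2*3/4 t) -> 0, so the stationary variance is sigma^2 / (2 theta) = 1/6.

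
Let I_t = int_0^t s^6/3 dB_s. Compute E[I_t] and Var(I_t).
E[I_t] = 0; Var(I_t) = t^13/117

The Itô integral of a deterministic integrand f(s) has mean 0 because each increment f(s) * (B_{s+ds} - B_s) has mean 0. By the Itô isometry:
  Var( int_0^t f(s) dB_s ) = E[ (int_0^t f(s) dB_s)^2 ] = int_0^t f(s)^2 ds.
Here f(s) = s^6/3, so f(s)^2 = s^12/9. Integrate:
  int_0^t (s^12/9) ds = t^13/117.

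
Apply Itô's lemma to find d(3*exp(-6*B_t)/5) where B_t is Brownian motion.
d(3*exp(-6*B_t)/5) = (54*exp(-6*B_t)/5) dt + (-18*exp(-6*B_t)/5) dB_t

Itô's formula for f(B_t) gives d f(B_t) = f'(B_t) dB_t + (1/2) f''(B_t) dt. Compute derivatives of f(x) = 3*exp(-6*x)/5:
  f'(x)  = -18*exp(-6*x)/5
  f''(x) = 108*exp(-6*x)/5
Substitute x = B_t and multiply the f'' term by 1/2:
  drift     = (1/2) * (108*exp(-6*x)/5) evaluated at B_t = 54*exp(-6*B_t)/5
  diffusion = (-18*exp(-6*x)/5) evaluated at B_t = -18*exp(-6*B_t)/5
Therefore d(3*exp(-6*B_t)/5) = (54*exp(-6*B_t)/5) dt + (-18*exp(-6*B_t)/5) dB_t.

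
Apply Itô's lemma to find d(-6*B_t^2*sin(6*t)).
d(-6*B_t^2*sin(6*t)) = (-36*B_t^2*cos(6*t) - 6*sin(6*t)) dt + (-12*B_t*sin(6*t)) dB_t

Itô's formula for f(t, x): d f(t, B_t) = (f_t + (1/2) f_xx) dt + f_x dB_t. Compute partials of f(t, x) = -6*x^2*sin(6*t):
  f_t(t,x)  = -36*x^2*cos(6*t)
  f_x(t,x)  = -12*x*sin(6*t)
  f_xx(t,x) = -12*sin(6*t)
Assemble drift = f_t + (1/2) f_xx = -36*x^2*cos(6*t) - 6*sin(6*t) and diffusion = f_x = -12*x*sin(6*t). Substituting x = B_t:
  d(-6*B_t^2*sin(6*t)) = (-36*B_t^2*cos(6*t) - 6*sin(6*t)) dt + (-12*B_t*sin(6*t)) dB_t.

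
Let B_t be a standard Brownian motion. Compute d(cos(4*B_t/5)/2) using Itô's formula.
d(cos(4*B_t/5)/2) = (-4*cos(4*B_t/5)/25) dt + (-2*sin(4*B_t/5)/5) dB_t

Itô's formula for f(B_t) gives d f(B_t) = f'(B_t) dB_t + (1/2) f''(B_t) dt. Compute derivatives of f(x) = cos(4*x/5)/2:
  f'(x)  = -2*sin(4*x/5)/5
  f''(x) = -8*cos(4*x/5)/25
Substitute x = B_t and multiply the f'' term by 1/2:
  drift     = (1/2) * (-8*cos(4*x/5)/25) evaluated at B_t = -4*cos(4*B_t/5)/25
  diffusion = (-2*sin(4*x/5)/5) evaluated at B_t = -2*sin(4*B_t/5)/5
Therefore d(cos(4*B_t/5)/2) = (-4*cos(4*B_t/5)/25) dt + (-2*sin(4*B_t/5)/5) dB_t.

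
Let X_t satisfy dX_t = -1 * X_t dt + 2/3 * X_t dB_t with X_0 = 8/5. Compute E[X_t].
E[X_t] = 8*exp(-t)/5

For GBM dX = mu X dt + sigma X dB with X_0 = x_0, apply Itô to Y = log X: dY = (mu - sigma^2/2) dt + sigma dB, so Y_t = log(x_0) + (mu - sigma^2/2) t + sigma B_t and hence X_t = x_0 * exp((mu - sigma^2/2) t + sigma B_t).
With mu = -1, sigma = 2/3, x_0 = 8/5, this gives:
  X_t = 8/5 * exp((-11/9) * t + (2/3) * B_t).
Since sigma*B_t ~ Normal(0, sigma^2 t), E[exp(sigma*B_t)] = exp(sigma^2 t / 2); so E[X_t] = x_0 * exp((mu - sigma^2/2) t) * exp(sigma^2 t / 2) = x_0 * exp(mu t) = 8*exp(-t)/5.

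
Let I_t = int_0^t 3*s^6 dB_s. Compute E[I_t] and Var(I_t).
E[I_t] = 0; Var(I_t) = 9*t^13/13

The Itô integral of a deterministic integrand f(s) has mean 0 because each increment f(s) * (B_{s+ds} - B_s) has mean 0. By the Itô isometry:
  Var( int_0^t f(s) dB_s ) = E[ (int_0^t f(s) dB_s)^2 ] = int_0^t f(s)^2 ds.
Here f(s) = 3*s^6, so f(s)^2 = 9*s^12. Integrate:
  int_0^t (9*s^12) ds = 9*t^13/13.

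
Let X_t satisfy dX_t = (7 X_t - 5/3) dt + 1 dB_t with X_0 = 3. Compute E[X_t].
E[X_t] = 58*exp(7*t)/21 + 5/21

Taking expectations and using E[dB_t] = 0, the mean m(t) = E[X_t] satisfies the ODE m'(t) = a m(t) + b with m(0) = x_0. With a = 7, b = -5/3, x_0 = 3, the solution is
  m(t) = x_0 * exp(a t) + (b/a) * (exp(a t) - 1)
       = 3 * exp(7 t) + ((-5/3)/7) * (exp(7 t) - 1)
       = 58*exp(7*t)/21 + 5/21.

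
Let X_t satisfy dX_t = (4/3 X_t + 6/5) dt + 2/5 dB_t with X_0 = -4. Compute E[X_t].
E[X_t] = -31*exp(4*t/3)/10 - 9/10

Taking expectations and using E[dB_t] = 0, the mean m(t) = E[X_t] satisfies the ODE m'(t) = a m(t) + b with m(0) = x_0. With a = 4/3, b = 6/5, x_0 = -4, the solution is
  m(t) = x_0 * exp(a t) + (b/a) * (exp(a t) - 1)
       = (-4) * exp((4/3) t) + ((6/5)/(4/3)) * (exp((4/3) t) - 1)
       = -31*exp(4*t/3)/10 - 9/10.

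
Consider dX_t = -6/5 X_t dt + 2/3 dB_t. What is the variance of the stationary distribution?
lim Var(X_t) = 5/27

The OU SDE dX = -theta X dt + sigma dB admits the integrating factor exp(theta t): d(exp(theta t) X_t) = sigma exp(theta t) dB_t. Integrating from 0 to t gives X_t = x_0 * exp(-theta t) + sigma * int_0^t exp(-theta (t-s)) dB_s for any initial x_0. The Itô integral has variance (by the Itô isometry) sigma^2 * int_0^t exp(-2 theta (t - s)) ds = sigma^2 * (1 - exp(-2 theta t)) / (2 theta), independent of x_0.
With theta = 6/5, sigma = 2/3:
  Var(X_t) = (2/3)^2 * (1 - exp(-2*6/5 t)) / (2 * 6/5) = 5/27 - 5*exp(-12*t/5)/27.
As t -> infinity, exp(-2*6/5 t) -> 0, so the stationary variance is sigma^2 / (2 theta) = 5/27.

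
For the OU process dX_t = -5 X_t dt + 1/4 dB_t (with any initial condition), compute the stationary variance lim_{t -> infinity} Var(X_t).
lim Var(X_t) = 1/160

The OU SDE dX = -theta X dt + sigma dB admits the integrating factor exp(theta t): d(exp(theta t) X_t) = sigma exp(theta t) dB_t. Integrating from 0 to t gives X_t = x_0 * exp(-theta t) + sigma * int_0^t exp(-theta (t-s)) dB_s for any initial x_0. The Itô integral has variance (by the Itô isometry) sigma^2 * int_0^t exp(-2 theta (t - s)) ds = sigma^2 * (1 - exp(-2 theta t)) / (2 theta), independent of x_0.
With theta = 5, sigma = 1/4:
  Var(X_t) = (1/4)^2 * (1 - exp(-2*5 t)) / (2 * 5) = 1/160 - exp(-10*t)/160.
As t -> infinity, exp(-2*5 t) -> 0, so the stationary variance is sigma^2 / (2 theta) = 1/160.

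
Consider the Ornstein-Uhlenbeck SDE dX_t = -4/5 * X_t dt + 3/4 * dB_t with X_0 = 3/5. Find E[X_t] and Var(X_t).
E[X_t] = 3*exp(-4*t/5)/5; Var(X_t) = 45/128 - 45*exp(-8*t/5)/128

The OU SDE dX = -theta X dt + sigma dB admits the integrating factor exp(theta t): d(exp(theta t) X_t) = sigma exp(theta t) dB_t. Integrating from 0 to t:
  X_t = x_0 * exp(-theta t) + sigma * int_0^t exp(-theta (t-s)) dB_s.
The Itô integral has mean 0 and (by the Itô isometry) variance sigma^2 * int_0^t exp(-2 theta (t - s)) ds = sigma^2 * (1 - exp(-2 theta t)) / (2 theta).
With theta = 4/5, sigma = 3/4, x_0 = 3/5:
  E[X_t] = 3/5 * exp(-4/5 t) = 3*exp(-4*t/5)/5
  Var(X_t) = (3/4)^2 * (1 - exp(-2*4/5 t)) / (2 * 4/5) = 45/128 - 45*exp(-8*t/5)/128.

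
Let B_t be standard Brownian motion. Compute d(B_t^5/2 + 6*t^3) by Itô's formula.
d(B_t^5/2 + 6*t^3) = (5*B_t^3 + 18*t^2) dt + (5*B_t^4/2) dB_t

Itô's formula for f(t, x): d f(t, B_t) = (f_t + (1/2) f_xx) dt + f_x dB_t. Compute partials of f(t, x) = 6*t^3 + x^5/2:
  f_t(t,x)  = 18*t^2
  f_x(t,x)  = 5*x^4/2
  f_xx(t,x) = 10*x^3
Assemble drift = f_t + (1/2) f_xx = 18*t^2 + 5*x^3 and diffusion = f_x = 5*x^4/2. Substituting x = B_t:
  d(B_t^5/2 + 6*t^3) = (5*B_t^3 + 18*t^2) dt + (5*B_t^4/2) dB_t.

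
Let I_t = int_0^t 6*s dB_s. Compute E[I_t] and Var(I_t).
E[I_t] = 0; Var(I_t) = 12*t^3

The Itô integral of a deterministic integrand f(s) has mean 0 because each increment f(s) * (B_{s+ds} - B_s) has mean 0. By the Itô isometry:
  Var( int_0^t f(s) dB_s ) = E[ (int_0^t f(s) dB_s)^2 ] = int_0^t f(s)^2 ds.
Here f(s) = 6*s, so f(s)^2 = 36*s^2. Integrate:
  int_0^t (36*s^2) ds = 12*t^3.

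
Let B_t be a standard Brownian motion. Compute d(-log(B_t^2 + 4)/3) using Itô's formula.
d(-log(B_t^2 + 4)/3) = ((B_t^2 - 4)/(3*(B_t^2 + 4)^2)) dt + (-2*B_t/(3*B_t^2 + 12)) dB_t

Itô's formula for f(B_t) gives d f(B_t) = f'(B_t) dB_t + (1/2) f''(B_t) dt. Compute derivatives of f(x) = -log(x^2 + 4)/3:
  f'(x)  = -2*x/(3*x^2 + 12)
  f''(x) = 2*(x^2 - 4)/(3*(x^2 + 4)^2)
Substitute x = B_t and multiply the f'' term by 1/2:
  drift     = (1/2) * (2*(x^2 - 4)/(3*(x^2 + 4)^2)) evaluated at B_t = (B_t^2 - 4)/(3*(B_t^2 + 4)^2)
  diffusion = (-2*x/(3*x^2 + 12)) evaluated at B_t = -2*B_t/(3*B_t^2 + 12)
Therefore d(-log(B_t^2 + 4)/3) = ((B_t^2 - 4)/(3*(B_t^2 + 4)^2)) dt + (-2*B_t/(3*B_t^2 + 12)) dB_t.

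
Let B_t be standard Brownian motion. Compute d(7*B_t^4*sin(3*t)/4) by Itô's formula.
d(7*B_t^4*sin(3*t)/4) = (21*B_t^2*(B_t^2*cos(3*t) + 2*sin(3*t))/4) dt + (7*B_t^3*sin(3*t)) dB_t

Itô's formula for f(t, x): d f(t, B_t) = (f_t + (1/2) f_xx) dt + f_x dB_t. Compute partials of f(t, x) = 7*x^4*sin(3*t)/4:
  f_t(t,x)  = 21*x^4*cos(3*t)/4
  f_x(t,x)  = 7*x^3*sin(3*t)
  f_xx(t,x) = 21*x^2*sin(3*t)
Assemble drift = f_t + (1/2) f_xx = 21*x^2*(x^2*cos(3*t) + 2*sin(3*t))/4 and diffusion = f_x = 7*x^3*sin(3*t). Substituting x = B_t:
  d(7*B_t^4*sin(3*t)/4) = (21*B_t^2*(B_t^2*cos(3*t) + 2*sin(3*t))/4) dt + (7*B_t^3*sin(3*t)) dB_t.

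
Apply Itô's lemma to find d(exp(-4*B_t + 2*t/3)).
d(exp(-4*B_t + 2*t/3)) = (26*exp(-4*B_t + 2*t/3)/3) dt + (-4*exp(-4*B_t + 2*t/3)) dB_t

Itô's formula for f(t, x): d f(t, B_t) = (f_t + (1/2) f_xx) dt + f_x dB_t. Compute partials of f(t, x) = exp(2*t/3 - 4*x):
  f_t(t,x)  = 2*exp(2*t/3 - 4*x)/3
  f_x(t,x)  = -4*exp(2*t/3 - 4*x)
  f_xx(t,x) = 16*exp(2*t/3 - 4*x)
Assemble drift = f_t + (1/2) f_xx = 26*exp(2*t/3 - 4*x)/3 and diffusion = f_x = -4*exp(2*t/3 - 4*x). Substituting x = B_t:
  d(exp(-4*B_t + 2*t/3)) = (26*exp(-4*B_t + 2*t/3)/3) dt + (-4*exp(-4*B_t + 2*t/3)) dB_t.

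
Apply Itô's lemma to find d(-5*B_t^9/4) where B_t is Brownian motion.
d(-5*B_t^9/4) = (-45*B_t^7) dt + (-45*B_t^8/4) dB_t

Itô's formula for f(B_t) gives d f(B_t) = f'(B_t) dB_t + (1/2) f''(B_t) dt. Compute derivatives of f(x) = -5*x^9/4:
  f'(x)  = -45*x^8/4
  f''(x) = -90*x^7
Substitute x = B_t and multiply the f'' term by 1/2:
  drift     = (1/2) * (-90*x^7) evaluated at B_t = -45*B_t^7
  diffusion = (-45*x^8/4) evaluated at B_t = -45*B_t^8/4
Therefore d(-5*B_t^9/4) = (-45*B_t^7) dt + (-45*B_t^8/4) dB_t.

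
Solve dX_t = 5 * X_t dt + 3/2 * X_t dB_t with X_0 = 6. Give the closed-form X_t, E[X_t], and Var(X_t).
X_t = 6 * exp((31/8) t + (3/2) B_t); E[X_t] = 6*exp(5*t); Var(X_t) = 36*(exp(9*t/4) - 1)*exp(10*t)

For GBM dX = mu X dt + sigma X dB with X_0 = x_0, apply Itô to Y = log X: dY = (mu - sigma^2/2) dt + sigma dB, so Y_t = log(x_0) + (mu - sigma^2/2) t + sigma B_t and hence X_t = x_0 * exp((mu - sigma^2/2) t + sigma B_t).
With mu = 5, sigma = 3/2, x_0 = 6, this gives:
  X_t = 6 * exp((31/8) * t + (3/2) * B_t).
Since sigma*B_t ~ Normal(0, sigma^2 t), E[exp(sigma*B_t)] = exp(sigma^2 t / 2); so E[X_t] = x_0 * exp((mu - sigma^2/2) t) * exp(sigma^2 t / 2) = x_0 * exp(mu t) = 6*exp(5*t).
Var(X_t) = E[X_t^2] - (E[X_t])^2 = x_0^2 * exp(2 mu t) * (exp(sigma^2 t) - 1) = 36*(exp(9*t/4) - 1)*exp(10*t).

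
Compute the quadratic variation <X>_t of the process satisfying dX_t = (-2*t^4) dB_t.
<X>_t = 4*t^9/9

For an Itô process dX_t = a(t) dt + b(t) dB_t, the quadratic variation is <X>_t = int_0^t b(s)^2 ds (the drift term does not contribute). Here b(s) = -2*s^4, so
  b(s)^2 = 4*s^8.
Integrating from 0 to t:
  <X>_t = int_0^t (4*s^8) ds = 4*t^9/9.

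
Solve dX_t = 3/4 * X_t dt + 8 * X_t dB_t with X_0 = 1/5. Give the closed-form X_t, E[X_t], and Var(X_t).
X_t = 1/5 * exp((-125/4) t + (8) B_t); E[X_t] = exp(3*t/4)/5; Var(X_t) = (exp(64*t) - 1)*exp(3*t/2)/25

For GBM dX = mu X dt + sigma X dB with X_0 = x_0, apply Itô to Y = log X: dY = (mu - sigma^2/2) dt + sigma dB, so Y_t = log(x_0) + (mu - sigma^2/2) t + sigma B_t and hence X_t = x_0 * exp((mu - sigma^2/2) t + sigma B_t).
With mu = 3/4, sigma = 8, x_0 = 1/5, this gives:
  X_t = 1/5 * exp((-125/4) * t + (8) * B_t).
Since sigma*B_t ~ Normal(0, sigma^2 t), E[exp(sigma*B_t)] = exp(sigma^2 t / 2); so E[X_t] = x_0 * exp((mu - sigma^2/2) t) * exp(sigma^2 t / 2) = x_0 * exp(mu t) = exp(3*t/4)/5.
Var(X_t) = E[X_t^2] - (E[X_t])^2 = x_0^2 * exp(2 mu t) * (exp(sigma^2 t) - 1) = (exp(64*t) - 1)*exp(3*t/2)/25.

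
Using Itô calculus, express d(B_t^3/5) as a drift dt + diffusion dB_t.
d(B_t^3/5) = (3*B_t/5) dt + (3*B_t^2/5) dB_t

Itô's formula for f(B_t) gives d f(B_t) = f'(B_t) dB_t + (1/2) f''(B_t) dt. Compute derivatives of f(x) = x^3/5:
  f'(x)  = 3*x^2/5
  f''(x) = 6*x/5
Substitute x = B_t and multiply the f'' term by 1/2:
  drift     = (1/2) * (6*x/5) evaluated at B_t = 3*B_t/5
  diffusion = (3*x^2/5) evaluated at B_t = 3*B_t^2/5
Therefore d(B_t^3/5) = (3*B_t/5) dt + (3*B_t^2/5) dB_t.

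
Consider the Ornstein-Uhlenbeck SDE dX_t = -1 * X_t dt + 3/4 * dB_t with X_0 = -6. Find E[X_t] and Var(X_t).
E[X_t] = -6*exp(-t); Var(X_t) = 9/32 - 9*exp(-2*t)/32

The OU SDE dX = -theta X dt + sigma dB admits the integrating factor exp(theta t): d(exp(theta t) X_t) = sigma exp(theta t) dB_t. Integrating from 0 to t:
  X_t = x_0 * exp(-theta t) + sigma * int_0^t exp(-theta (t-s)) dB_s.
The Itô integral has mean 0 and (by the Itô isometry) variance sigma^2 * int_0^t exp(-2 theta (t - s)) ds = sigma^2 * (1 - exp(-2 theta t)) / (2 theta).
With theta = 1, sigma = 3/4, x_0 = -6:
  E[X_t] = -6 * exp(-1 t) = -6*exp(-t)
  Var(X_t) = (3/4)^2 * (1 - exp(-2*1 t)) / (2 * 1) = 9/32 - 9*exp(-2*t)/32.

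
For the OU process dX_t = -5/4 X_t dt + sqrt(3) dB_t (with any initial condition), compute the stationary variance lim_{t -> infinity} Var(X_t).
lim Var(X_t) = 6/5

The OU SDE dX = -theta X dt + sigma dB admits the integrating factor exp(theta t): d(exp(theta t) X_t) = sigma exp(theta t) dB_t. Integrating from 0 to t gives X_t = x_0 * exp(-theta t) + sigma * int_0^t exp(-theta (t-s)) dB_s for any initial x_0. The Itô integral has variance (by the Itô isometry) sigma^2 * int_0^t exp(-2 theta (t - s)) ds = sigma^2 * (1 - exp(-2 theta t)) / (2 theta), independent of x_0.
With theta = 5/4, sigma = sqrt(3):
  Var(X_t) = (sqrt(3))^2 * (1 - exp(-2*5/4 t)) / (2 * 5/4) = 6/5 - 6*exp(-5*t/2)/5.
As t -> infinity, exp(-2*5/4 t) -> 0, so the stationary variance is sigma^2 / (2 theta) = 6/5.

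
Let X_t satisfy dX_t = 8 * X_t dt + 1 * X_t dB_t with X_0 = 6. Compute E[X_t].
E[X_t] = 6*exp(8*t)

For GBM dX = mu X dt + sigma X dB with X_0 = x_0, apply Itô to Y = log X: dY = (mu - sigma^2/2) dt + sigma dB, so Y_t = log(x_0) + (mu - sigma^2/2) t + sigma B_t and hence X_t = x_0 * exp((mu - sigma^2/2) t + sigma B_t).
With mu = 8, sigma = 1, x_0 = 6, this gives:
  X_t = 6 * exp((15/2) * t + (1) * B_t).
Since sigma*B_t ~ Normal(0, sigma^2 t), E[exp(sigma*B_t)] = exp(sigma^2 t / 2); so E[X_t] = x_0 * exp((mu - sigma^2/2) t) * exp(sigma^2 t / 2) = x_0 * exp(mu t) = 6*exp(8*t).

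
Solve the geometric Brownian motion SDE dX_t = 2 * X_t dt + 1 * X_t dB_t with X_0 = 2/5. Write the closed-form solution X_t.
X_t = 2/5 * exp((3/2) * t + (1) * B_t)

For GBM dX = mu X dt + sigma X dB with X_0 = x_0, apply Itô to Y = log X: dY = (mu - sigma^2/2) dt + sigma dB, so Y_t = log(x_0) + (mu - sigma^2/2) t + sigma B_t and hence X_t = x_0 * exp((mu - sigma^2/2) t + sigma B_t).
With mu = 2, sigma = 1, x_0 = 2/5, this gives:
  X_t = 2/5 * exp((3/2) * t + (1) * B_t).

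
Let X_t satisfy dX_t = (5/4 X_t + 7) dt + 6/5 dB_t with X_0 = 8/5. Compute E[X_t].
E[X_t] = 36*exp(5*t/4)/5 - 28/5

Taking expectations and using E[dB_t] = 0, the mean m(t) = E[X_t] satisfies the ODE m'(t) = a m(t) + b with m(0) = x_0. With a = 5/4, b = 7, x_0 = 8/5, the solution is
  m(t) = x_0 * exp(a t) + (b/a) * (exp(a t) - 1)
       = (8/5) * exp((5/4) t) + (7/(5/4)) * (exp((5/4) t) - 1)
       = 36*exp(5*t/4)/5 - 28/5.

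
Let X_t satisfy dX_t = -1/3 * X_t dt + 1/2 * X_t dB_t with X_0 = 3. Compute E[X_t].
E[X_t] = 3*exp(-t/3)

For GBM dX = mu X dt + sigma X dB with X_0 = x_0, apply Itô to Y = log X: dY = (mu - sigma^2/2) dt + sigma dB, so Y_t = log(x_0) + (mu - sigma^2/2) t + sigma B_t and hence X_t = x_0 * exp((mu - sigma^2/2) t + sigma B_t).
With mu = -1/3, sigma = 1/2, x_0 = 3, this gives:
  X_t = 3 * exp((-11/24) * t + (1/2) * B_t).
Since sigma*B_t ~ Normal(0, sigma^2 t), E[exp(sigma*B_t)] = exp(sigma^2 t / 2); so E[X_t] = x_0 * exp((mu - sigma^2/2) t) * exp(sigma^2 t / 2) = x_0 * exp(mu t) = 3*exp(-t/3).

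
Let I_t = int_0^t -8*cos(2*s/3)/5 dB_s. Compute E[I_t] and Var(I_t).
E[I_t] = 0; Var(I_t) = 32*t/25 + 24*sin(4*t/3)/25

The Itô integral of a deterministic integrand f(s) has mean 0 because each increment f(s) * (B_{s+ds} - B_s) has mean 0. By the Itô isometry:
  Var( int_0^t f(s) dB_s ) = E[ (int_0^t f(s) dB_s)^2 ] = int_0^t f(s)^2 ds.
Here f(s) = -8*cos(2*s/3)/5, so f(s)^2 = 64*cos(2*s/3)^2/25. Integrate:
  int_0^t (64*cos(2*s/3)^2/25) ds = 32*t/25 + 24*sin(4*t/3)/25.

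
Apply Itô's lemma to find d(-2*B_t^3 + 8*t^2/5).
d(-2*B_t^3 + 8*t^2/5) = (-6*B_t + 16*t/5) dt + (-6*B_t^2) dB_t

Itô's formula for f(t, x): d f(t, B_t) = (f_t + (1/2) f_xx) dt + f_x dB_t. Compute partials of f(t, x) = 8*t^2/5 - 2*x^3:
  f_t(t,x)  = 16*t/5
  f_x(t,x)  = -6*x^2
  f_xx(t,x) = -12*x
Assemble drift = f_t + (1/2) f_xx = 16*t/5 - 6*x and diffusion = f_x = -6*x^2. Substituting x = B_t:
  d(-2*B_t^3 + 8*t^2/5) = (-6*B_t + 16*t/5) dt + (-6*B_t^2) dB_t.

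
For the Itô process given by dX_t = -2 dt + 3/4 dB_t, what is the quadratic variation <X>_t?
<X>_t = 9*t/16

For an Itô process dX_t = a(t) dt + b(t) dB_t, the quadratic variation is <X>_t = int_0^t b(s)^2 ds (the drift term does not contribute). Here b(s) = 3/4, so
  b(s)^2 = 9/16.
Integrating from 0 to t:
  <X>_t = int_0^t (9/16) ds = 9*t/16.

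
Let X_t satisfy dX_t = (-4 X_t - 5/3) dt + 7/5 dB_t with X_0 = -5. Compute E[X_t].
E[X_t] = -5/12 - 55*exp(-4*t)/12

Taking expectations and using E[dB_t] = 0, the mean m(t) = E[X_t] satisfies the ODE m'(t) = a m(t) + b with m(0) = x_0. With a = -4, b = -5/3, x_0 = -5, the solution is
  m(t) = x_0 * exp(a t) + (b/a) * (exp(a t) - 1)
       = (-5) * exp((-4) t) + ((-5/3)/(-4)) * (exp((-4) t) - 1)
       = -5/12 - 55*exp(-4*t)/12.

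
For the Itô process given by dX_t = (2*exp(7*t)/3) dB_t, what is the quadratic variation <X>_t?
<X>_t = 2*exp(14*t)/63 - 2/63

For an Itô process dX_t = a(t) dt + b(t) dB_t, the quadratic variation is <X>_t = int_0^t b(s)^2 ds (the drift term does not contribute). Here b(s) = 2*exp(7*s)/3, so
  b(s)^2 = 4*exp(14*s)/9.
Integrating from 0 to t:
  <X>_t = int_0^t (4*exp(14*s)/9) ds = 2*exp(14*t)/63 - 2/63.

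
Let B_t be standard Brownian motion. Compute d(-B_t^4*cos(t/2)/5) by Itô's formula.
d(-B_t^4*cos(t/2)/5) = (B_t^2*(B_t^2*sin(t/2) - 12*cos(t/2))/10) dt + (-4*B_t^3*cos(t/2)/5) dB_t

Itô's formula for f(t, x): d f(t, B_t) = (f_t + (1/2) f_xx) dt + f_x dB_t. Compute partials of f(t, x) = -x^4*cos(t/2)/5:
  f_t(t,x)  = x^4*sin(t/2)/10
  f_x(t,x)  = -4*x^3*cos(t/2)/5
  f_xx(t,x) = -12*x^2*cos(t/2)/5
Assemble drift = f_t + (1/2) f_xx = x^2*(x^2*sin(t/2) - 12*cos(t/2))/10 and diffusion = f_x = -4*x^3*cos(t/2)/5. Substituting x = B_t:
  d(-B_t^4*cos(t/2)/5) = (B_t^2*(B_t^2*sin(t/2) - 12*cos(t/2))/10) dt + (-4*B_t^3*cos(t/2)/5) dB_t.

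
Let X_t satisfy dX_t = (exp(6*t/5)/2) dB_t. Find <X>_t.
<X>_t = 5*exp(12*t/5)/48 - 5/48

For an Itô process dX_t = a(t) dt + b(t) dB_t, the quadratic variation is <X>_t = int_0^t b(s)^2 ds (the drift term does not contribute). Here b(s) = exp(6*s/5)/2, so
  b(s)^2 = exp(12*s/5)/4.
Integrating from 0 to t:
  <X>_t = int_0^t (exp(12*s/5)/4) ds = 5*exp(12*t/5)/48 - 5/48.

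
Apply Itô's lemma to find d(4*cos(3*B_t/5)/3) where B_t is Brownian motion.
d(4*cos(3*B_t/5)/3) = (-6*cos(3*B_t/5)/25) dt + (-4*sin(3*B_t/5)/5) dB_t

Itô's formula for f(B_t) gives d f(B_t) = f'(B_t) dB_t + (1/2) f''(B_t) dt. Compute derivatives of f(x) = 4*cos(3*x/5)/3:
  f'(x)  = -4*sin(3*x/5)/5
  f''(x) = -12*cos(3*x/5)/25
Substitute x = B_t and multiply the f'' term by 1/2:
  drift     = (1/2) * (-12*cos(3*x/5)/25) evaluated at B_t = -6*cos(3*B_t/5)/25
  diffusion = (-4*sin(3*x/5)/5) evaluated at B_t = -4*sin(3*B_t/5)/5
Therefore d(4*cos(3*B_t/5)/3) = (-6*cos(3*B_t/5)/25) dt + (-4*sin(3*B_t/5)/5) dB_t.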